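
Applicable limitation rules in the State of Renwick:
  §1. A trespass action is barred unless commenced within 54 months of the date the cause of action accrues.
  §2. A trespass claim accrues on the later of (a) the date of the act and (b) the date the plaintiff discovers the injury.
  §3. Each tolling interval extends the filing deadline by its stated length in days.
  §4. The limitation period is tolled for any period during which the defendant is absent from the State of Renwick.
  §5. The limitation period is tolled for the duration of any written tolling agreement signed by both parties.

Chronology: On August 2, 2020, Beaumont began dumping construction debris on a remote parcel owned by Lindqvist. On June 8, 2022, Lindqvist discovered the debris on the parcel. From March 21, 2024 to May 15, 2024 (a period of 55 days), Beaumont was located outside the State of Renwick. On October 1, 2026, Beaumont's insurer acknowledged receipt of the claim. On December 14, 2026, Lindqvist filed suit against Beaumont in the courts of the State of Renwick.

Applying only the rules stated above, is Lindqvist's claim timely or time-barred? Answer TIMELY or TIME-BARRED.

TIMELY

Taking the later of the act (August 2, 2020) and discovery (June 8, 2022), the claim accrued on June 8, 2022.
54 months from June 8, 2022 is December 8, 2026.
Because the defendant's absence from the jurisdiction ran from March 21, 2024 to May 15, 2024, the deadline is extended by 55 days to February 1, 2027.
None of the other events listed affects the running of the period under the stated rules.
Filing on December 14, 2026 beat the February 1, 2027 deadline — the action is timely.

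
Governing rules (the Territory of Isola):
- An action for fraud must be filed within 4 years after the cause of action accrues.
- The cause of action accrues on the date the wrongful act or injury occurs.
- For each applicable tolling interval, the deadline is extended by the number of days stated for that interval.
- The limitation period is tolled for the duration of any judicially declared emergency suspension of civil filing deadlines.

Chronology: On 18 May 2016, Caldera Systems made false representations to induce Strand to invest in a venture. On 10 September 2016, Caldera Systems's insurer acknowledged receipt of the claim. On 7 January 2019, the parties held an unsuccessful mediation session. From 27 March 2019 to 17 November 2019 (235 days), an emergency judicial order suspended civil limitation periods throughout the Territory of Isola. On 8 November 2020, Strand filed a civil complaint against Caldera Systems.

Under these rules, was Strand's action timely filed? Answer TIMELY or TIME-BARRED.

The limitation period began to run on 18 May 2016.
4 years from 18 May 2016 is 18 May 2020.
The emergency suspension of filing deadlines from 27 March 2019 to 17 November 2019 tolled the period for 235 days, extending the deadline to 8 January 2021.
None of the other events listed affects the running of the period under the stated rules.
Strand filed on 8 November 2020, before the 8 January 2021 deadline, so the action is timely.

TIMELY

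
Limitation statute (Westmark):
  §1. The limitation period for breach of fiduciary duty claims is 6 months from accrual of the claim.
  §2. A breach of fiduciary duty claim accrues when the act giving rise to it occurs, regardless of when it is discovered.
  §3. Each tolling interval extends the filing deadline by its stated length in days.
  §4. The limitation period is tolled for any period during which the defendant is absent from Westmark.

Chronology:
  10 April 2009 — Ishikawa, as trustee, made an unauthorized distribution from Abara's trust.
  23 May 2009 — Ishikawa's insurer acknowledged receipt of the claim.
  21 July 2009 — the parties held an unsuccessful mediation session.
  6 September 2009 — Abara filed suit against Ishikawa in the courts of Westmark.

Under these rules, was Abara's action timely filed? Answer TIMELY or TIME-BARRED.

The claim accrued on 10 April 2009, the date of the act.
Adding the 6 months base period to 10 April 2009 gives a deadline of 10 October 2009, before any tolling.
Nothing else in the chronology tolls or restarts the period.
Abara filed on 6 September 2009, before the 10 October 2009 deadline, so the action is timely.

TIMELY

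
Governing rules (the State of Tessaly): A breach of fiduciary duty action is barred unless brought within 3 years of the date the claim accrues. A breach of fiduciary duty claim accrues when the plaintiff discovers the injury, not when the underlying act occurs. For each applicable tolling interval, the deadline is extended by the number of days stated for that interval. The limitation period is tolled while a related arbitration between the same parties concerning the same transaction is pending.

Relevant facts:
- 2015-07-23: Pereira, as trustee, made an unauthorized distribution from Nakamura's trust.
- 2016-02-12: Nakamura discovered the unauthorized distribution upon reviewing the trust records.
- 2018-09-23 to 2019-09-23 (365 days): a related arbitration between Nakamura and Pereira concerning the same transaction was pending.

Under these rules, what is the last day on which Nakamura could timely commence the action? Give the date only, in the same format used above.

The claim did not accrue until Nakamura discovered the injury on 2016-02-12; the 2015-07-23 act date does not start the clock under the stated rule.
Adding the 3 years base period to 2016-02-12 gives a deadline of 2019-02-12, before any tolling.
The period was tolled for 365 days by the pending related arbitration (2018-09-23 to 2019-09-23), pushing the deadline to 2020-02-12.

2020-02-12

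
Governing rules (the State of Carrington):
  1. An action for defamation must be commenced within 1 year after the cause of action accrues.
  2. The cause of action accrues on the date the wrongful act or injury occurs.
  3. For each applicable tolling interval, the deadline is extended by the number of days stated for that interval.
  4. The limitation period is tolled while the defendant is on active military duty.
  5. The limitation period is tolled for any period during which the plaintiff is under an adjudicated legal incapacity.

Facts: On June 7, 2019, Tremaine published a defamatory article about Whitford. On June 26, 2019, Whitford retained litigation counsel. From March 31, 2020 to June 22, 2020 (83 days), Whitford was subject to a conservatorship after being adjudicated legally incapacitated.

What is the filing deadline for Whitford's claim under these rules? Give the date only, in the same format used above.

The limitation period began to run on June 7, 2019.
1 year from June 7, 2019 is June 7, 2020.
The period was tolled for 83 days by the plaintiff's legal incapacity (March 31, 2020 to June 22, 2020), pushing the deadline to August 29, 2020.
None of the other events listed affects the running of the period under the stated rules.

August 29, 2020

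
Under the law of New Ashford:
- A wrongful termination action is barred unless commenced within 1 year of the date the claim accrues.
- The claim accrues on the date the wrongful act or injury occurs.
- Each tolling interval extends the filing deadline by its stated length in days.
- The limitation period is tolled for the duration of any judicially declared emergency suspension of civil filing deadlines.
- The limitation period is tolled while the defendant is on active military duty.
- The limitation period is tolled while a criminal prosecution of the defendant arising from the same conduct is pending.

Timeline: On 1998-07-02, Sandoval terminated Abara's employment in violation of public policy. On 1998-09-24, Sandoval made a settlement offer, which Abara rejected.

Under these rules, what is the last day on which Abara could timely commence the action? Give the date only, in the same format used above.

The claim accrued on 1998-07-02, the date of the act.
The untolled deadline — 1 year after 1998-07-02 — is 1999-07-02.
The other events in the timeline have no effect on the limitation period under the stated rules.

1999-07-02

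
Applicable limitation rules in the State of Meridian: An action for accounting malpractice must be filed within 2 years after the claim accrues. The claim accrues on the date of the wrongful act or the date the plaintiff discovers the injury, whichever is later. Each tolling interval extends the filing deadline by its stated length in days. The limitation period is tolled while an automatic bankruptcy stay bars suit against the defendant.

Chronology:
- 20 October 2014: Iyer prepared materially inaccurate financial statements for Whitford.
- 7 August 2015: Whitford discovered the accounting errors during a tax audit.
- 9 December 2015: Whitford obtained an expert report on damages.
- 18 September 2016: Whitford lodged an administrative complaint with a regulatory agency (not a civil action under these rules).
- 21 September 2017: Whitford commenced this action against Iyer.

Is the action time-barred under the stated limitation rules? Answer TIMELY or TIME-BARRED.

The claim accrued on 7 August 2015 — the later of the 20 October 2014 act and the 7 August 2015 discovery.
The untolled deadline — 2 years after 7 August 2015 — is 7 August 2017.
The other events in the timeline have no effect on the limitation period under the stated rules.
The 21 September 2017 filing falls after the 7 August 2017 deadline; the claim is time-barred.

TIME-BARRED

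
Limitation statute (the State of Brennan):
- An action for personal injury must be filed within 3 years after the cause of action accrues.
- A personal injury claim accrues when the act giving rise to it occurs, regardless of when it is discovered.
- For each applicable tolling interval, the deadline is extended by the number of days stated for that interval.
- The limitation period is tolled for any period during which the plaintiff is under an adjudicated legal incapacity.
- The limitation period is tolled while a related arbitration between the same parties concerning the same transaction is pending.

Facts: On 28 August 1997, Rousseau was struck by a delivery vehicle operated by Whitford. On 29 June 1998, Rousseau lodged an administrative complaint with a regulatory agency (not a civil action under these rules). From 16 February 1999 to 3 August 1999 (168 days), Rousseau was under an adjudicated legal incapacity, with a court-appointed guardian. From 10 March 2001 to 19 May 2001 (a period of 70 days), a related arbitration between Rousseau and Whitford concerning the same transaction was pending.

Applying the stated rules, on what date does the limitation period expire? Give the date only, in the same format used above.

The claim accrued on 28 August 1997, when the wrongful act occurred.
3 years from 28 August 1997 is 28 August 2000.
The plaintiff's legal incapacity from 16 February 1999 to 3 August 1999 tolled the period for 168 days, extending the deadline to 12 February 2001.
The pending related arbitration starting 10 March 2001 came too late — the period had run on 12 February 2001 — and so does not extend the deadline.
Nothing else in the chronology tolls or restarts the period.

12 February 2001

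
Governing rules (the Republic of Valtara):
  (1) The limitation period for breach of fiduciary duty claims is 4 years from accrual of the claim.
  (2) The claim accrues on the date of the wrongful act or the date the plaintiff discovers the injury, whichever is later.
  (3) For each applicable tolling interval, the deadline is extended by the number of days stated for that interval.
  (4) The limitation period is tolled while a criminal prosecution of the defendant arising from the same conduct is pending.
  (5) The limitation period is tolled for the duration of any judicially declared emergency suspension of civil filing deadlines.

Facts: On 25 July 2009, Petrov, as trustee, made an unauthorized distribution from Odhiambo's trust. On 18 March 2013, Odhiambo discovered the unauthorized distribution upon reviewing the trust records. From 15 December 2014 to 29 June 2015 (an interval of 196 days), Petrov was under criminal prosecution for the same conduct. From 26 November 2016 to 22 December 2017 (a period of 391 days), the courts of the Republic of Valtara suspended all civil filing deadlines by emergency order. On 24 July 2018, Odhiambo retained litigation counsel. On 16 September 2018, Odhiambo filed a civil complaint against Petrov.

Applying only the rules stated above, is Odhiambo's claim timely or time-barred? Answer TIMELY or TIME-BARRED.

TIMELY

Taking the later of the act (25 July 2009) and discovery (18 March 2013), the claim accrued on 18 March 2013.
4 years from 18 March 2013 is 18 March 2017.
Because the pending criminal prosecution ran from 15 December 2014 to 29 June 2015, the deadline is extended by 196 days to 30 September 2017.
The period was tolled for 391 days by the emergency suspension of filing deadlines (26 November 2016 to 22 December 2017), pushing the deadline to 26 October 2018.
The other events in the timeline have no effect on the limitation period under the stated rules.
Odhiambo filed on 16 September 2018, before the 26 October 2018 deadline, so the action is timely.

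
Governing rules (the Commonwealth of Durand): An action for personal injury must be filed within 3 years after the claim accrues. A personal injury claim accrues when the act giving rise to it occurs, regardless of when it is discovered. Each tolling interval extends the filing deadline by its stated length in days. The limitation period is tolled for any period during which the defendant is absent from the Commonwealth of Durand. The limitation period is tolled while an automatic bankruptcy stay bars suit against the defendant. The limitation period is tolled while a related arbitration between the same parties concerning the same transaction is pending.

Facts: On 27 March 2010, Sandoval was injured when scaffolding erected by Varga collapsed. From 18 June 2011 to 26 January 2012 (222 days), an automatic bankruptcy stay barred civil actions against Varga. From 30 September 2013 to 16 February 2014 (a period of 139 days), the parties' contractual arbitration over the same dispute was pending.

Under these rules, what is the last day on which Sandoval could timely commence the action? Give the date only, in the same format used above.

The claim accrued on 27 March 2010, the date of the act.
The untolled deadline — 3 years after 27 March 2010 — is 27 March 2013.
Because the automatic bankruptcy stay ran from 18 June 2011 to 26 January 2012, the deadline is extended by 222 days to 4 November 2013.
The period was tolled for 139 days by the pending related arbitration (30 September 2013 to 16 February 2014), pushing the deadline to 23 March 2014.

23 March 2014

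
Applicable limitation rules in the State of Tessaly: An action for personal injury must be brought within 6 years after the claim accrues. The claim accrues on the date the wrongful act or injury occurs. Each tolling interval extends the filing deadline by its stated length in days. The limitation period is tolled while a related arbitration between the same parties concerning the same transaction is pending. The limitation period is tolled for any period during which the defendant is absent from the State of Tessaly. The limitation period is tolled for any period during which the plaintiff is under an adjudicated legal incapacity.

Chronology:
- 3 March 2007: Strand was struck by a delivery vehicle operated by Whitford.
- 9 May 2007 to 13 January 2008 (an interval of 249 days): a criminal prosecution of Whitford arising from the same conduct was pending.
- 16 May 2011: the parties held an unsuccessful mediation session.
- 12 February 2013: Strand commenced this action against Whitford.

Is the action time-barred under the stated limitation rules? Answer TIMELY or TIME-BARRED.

TIMELY

The limitation period began to run on 3 March 2007.
The untolled deadline — 6 years after 3 March 2007 — is 3 March 2013.
No stated provision tolls the period for a criminal prosecution, so the interval from 9 May 2007 to 13 January 2008 has no effect on the deadline.
None of the other events listed affects the running of the period under the stated rules.
Filing on 12 February 2013 beat the 3 March 2013 deadline — the action is timely.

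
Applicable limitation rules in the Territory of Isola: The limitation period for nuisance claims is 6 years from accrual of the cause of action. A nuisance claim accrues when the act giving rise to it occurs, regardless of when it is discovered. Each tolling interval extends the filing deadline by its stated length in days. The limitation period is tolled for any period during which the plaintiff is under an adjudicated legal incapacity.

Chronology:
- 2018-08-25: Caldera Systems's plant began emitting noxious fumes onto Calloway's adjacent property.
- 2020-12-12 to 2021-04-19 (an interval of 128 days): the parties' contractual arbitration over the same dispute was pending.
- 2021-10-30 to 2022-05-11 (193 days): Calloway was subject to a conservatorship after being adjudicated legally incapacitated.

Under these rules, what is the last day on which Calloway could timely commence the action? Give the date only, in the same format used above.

2025-03-06

The claim accrued on 2018-08-25, when the wrongful act occurred.
The untolled deadline — 6 years after 2018-08-25 — is 2024-08-25.
The plaintiff's legal incapacity from 2021-10-30 to 2022-05-11 tolled the period for 193 days, extending the deadline to 2025-03-06.
No stated provision tolls the period for a pending arbitration, so the interval from 2020-12-12 to 2021-04-19 has no effect on the deadline.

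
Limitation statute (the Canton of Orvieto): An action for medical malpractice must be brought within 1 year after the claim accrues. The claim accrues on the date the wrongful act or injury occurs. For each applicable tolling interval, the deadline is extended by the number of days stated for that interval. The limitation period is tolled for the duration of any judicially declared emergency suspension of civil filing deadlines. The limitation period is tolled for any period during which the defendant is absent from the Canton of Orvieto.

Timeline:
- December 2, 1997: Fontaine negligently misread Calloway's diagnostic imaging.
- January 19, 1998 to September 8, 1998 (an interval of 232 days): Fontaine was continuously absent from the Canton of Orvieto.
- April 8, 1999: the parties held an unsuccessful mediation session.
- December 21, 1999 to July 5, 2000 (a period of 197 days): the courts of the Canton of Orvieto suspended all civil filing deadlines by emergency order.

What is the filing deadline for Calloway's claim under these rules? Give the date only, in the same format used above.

July 22, 1999

The claim accrued on December 2, 1997, when the wrongful act occurred.
Adding the 1 year base period to December 2, 1997 gives a deadline of December 2, 1998, before any tolling.
The period was tolled for 232 days by the defendant's absence from the jurisdiction (January 19, 1998 to September 8, 1998), pushing the deadline to July 22, 1999.
The emergency suspension of filing deadlines starting December 21, 1999 came too late — the period had run on July 22, 1999 — and so does not extend the deadline.
None of the other events listed affects the running of the period under the stated rules.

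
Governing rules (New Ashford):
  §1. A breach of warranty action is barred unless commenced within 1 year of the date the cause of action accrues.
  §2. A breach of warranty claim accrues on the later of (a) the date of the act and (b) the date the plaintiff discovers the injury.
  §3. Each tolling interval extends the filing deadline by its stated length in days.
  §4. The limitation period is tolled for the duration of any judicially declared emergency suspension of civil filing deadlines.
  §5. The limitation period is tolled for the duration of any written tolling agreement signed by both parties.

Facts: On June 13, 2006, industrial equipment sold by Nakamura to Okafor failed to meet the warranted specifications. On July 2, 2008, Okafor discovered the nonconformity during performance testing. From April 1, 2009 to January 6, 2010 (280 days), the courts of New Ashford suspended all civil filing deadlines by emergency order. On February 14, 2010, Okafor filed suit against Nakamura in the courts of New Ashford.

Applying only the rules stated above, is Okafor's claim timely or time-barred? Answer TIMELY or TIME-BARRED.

TIMELY

The claim accrued on July 2, 2008 — the later of the June 13, 2006 act and the July 2, 2008 discovery.
Adding the 1 year base period to July 2, 2008 gives a deadline of July 2, 2009, before any tolling.
Because the emergency suspension of filing deadlines ran from April 1, 2009 to January 6, 2010, the deadline is extended by 280 days to April 8, 2010.
Filing on February 14, 2010 beat the April 8, 2010 deadline — the action is timely.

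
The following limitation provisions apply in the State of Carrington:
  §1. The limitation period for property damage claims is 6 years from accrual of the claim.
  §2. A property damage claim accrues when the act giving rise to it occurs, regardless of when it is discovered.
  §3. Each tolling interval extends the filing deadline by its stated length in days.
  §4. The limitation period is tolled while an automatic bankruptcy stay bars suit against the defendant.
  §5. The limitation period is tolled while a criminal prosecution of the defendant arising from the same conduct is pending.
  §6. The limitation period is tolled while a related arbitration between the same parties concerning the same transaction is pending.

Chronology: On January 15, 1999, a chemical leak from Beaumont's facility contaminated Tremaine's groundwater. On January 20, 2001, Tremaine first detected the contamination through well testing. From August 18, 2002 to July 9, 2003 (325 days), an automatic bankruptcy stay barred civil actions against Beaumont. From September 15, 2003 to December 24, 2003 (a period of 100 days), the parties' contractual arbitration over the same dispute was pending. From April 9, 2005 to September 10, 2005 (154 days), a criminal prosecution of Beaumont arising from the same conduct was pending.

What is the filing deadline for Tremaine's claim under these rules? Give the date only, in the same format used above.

Accrual is governed by the date of the act, so the period began to run on January 15, 1999; the later discovery on January 20, 2001 is irrelevant under the stated rule.
6 years from January 15, 1999 is January 15, 2005.
The automatic bankruptcy stay from August 18, 2002 to July 9, 2003 tolled the period for 325 days, extending the deadline to December 6, 2005.
Because the pending related arbitration ran from September 15, 2003 to December 24, 2003, the deadline is extended by 100 days to March 16, 2006.
The pending criminal prosecution from April 9, 2005 to September 10, 2005 tolled the period for 154 days, extending the deadline to August 17, 2006.

August 17, 2006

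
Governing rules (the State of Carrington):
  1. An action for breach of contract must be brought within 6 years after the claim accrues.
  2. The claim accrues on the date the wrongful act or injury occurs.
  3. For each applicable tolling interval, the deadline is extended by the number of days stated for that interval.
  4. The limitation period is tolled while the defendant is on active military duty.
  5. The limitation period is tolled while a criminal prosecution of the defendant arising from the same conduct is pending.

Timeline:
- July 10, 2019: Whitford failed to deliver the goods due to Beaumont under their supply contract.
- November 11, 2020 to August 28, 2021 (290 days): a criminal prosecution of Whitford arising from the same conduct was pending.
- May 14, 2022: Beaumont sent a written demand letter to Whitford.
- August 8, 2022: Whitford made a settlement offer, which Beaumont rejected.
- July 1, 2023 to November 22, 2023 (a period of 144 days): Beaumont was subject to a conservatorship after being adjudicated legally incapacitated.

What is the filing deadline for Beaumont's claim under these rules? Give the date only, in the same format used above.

April 26, 2026

The claim accrued on July 10, 2019, the date of the act.
6 years from July 10, 2019 is July 10, 2025.
The pending criminal prosecution from November 11, 2020 to August 28, 2021 tolled the period for 290 days, extending the deadline to April 26, 2026.
Although the plaintiff's incapacity ran from July 1, 2023 to November 22, 2023, the stated rules do not make that a tolling event, so it is disregarded.
None of the other events listed affects the running of the period under the stated rules.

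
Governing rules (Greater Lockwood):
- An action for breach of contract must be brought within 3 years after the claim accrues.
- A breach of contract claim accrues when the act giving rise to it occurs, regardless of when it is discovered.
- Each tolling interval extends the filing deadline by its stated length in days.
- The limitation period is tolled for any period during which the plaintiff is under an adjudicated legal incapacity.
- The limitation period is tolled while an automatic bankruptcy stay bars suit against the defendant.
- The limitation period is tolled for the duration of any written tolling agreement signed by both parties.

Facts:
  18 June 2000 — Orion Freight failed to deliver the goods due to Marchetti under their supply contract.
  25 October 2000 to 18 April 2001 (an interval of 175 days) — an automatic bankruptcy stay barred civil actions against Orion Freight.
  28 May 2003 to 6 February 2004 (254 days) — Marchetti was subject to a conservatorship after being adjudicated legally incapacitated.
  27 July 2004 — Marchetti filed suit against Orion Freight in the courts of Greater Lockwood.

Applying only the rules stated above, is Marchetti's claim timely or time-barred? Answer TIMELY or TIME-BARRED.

TIMELY

The limitation period began to run on 18 June 2000.
Adding the 3 years base period to 18 June 2000 gives a deadline of 18 June 2003, before any tolling.
The automatic bankruptcy stay from 25 October 2000 to 18 April 2001 tolled the period for 175 days, extending the deadline to 10 December 2003.
The plaintiff's legal incapacity from 28 May 2003 to 6 February 2004 tolled the period for 254 days, extending the deadline to 20 August 2004.
Marchetti filed on 27 July 2004, before the 20 August 2004 deadline, so the action is timely.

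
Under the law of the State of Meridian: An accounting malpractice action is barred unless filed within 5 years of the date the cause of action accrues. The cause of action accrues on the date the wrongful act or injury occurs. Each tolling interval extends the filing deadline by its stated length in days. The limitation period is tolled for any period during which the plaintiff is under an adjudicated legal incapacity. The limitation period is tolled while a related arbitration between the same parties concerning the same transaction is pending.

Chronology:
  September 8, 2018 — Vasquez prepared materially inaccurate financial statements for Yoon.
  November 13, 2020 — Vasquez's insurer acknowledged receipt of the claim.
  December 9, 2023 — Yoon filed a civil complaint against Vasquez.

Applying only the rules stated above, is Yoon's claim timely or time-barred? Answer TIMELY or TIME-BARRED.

TIME-BARRED

The claim accrued on September 8, 2018, when the wrongful act occurred.
The untolled deadline — 5 years after September 8, 2018 — is September 8, 2023.
The other events in the timeline have no effect on the limitation period under the stated rules.
The December 9, 2023 filing falls after the September 8, 2023 deadline; the claim is time-barred.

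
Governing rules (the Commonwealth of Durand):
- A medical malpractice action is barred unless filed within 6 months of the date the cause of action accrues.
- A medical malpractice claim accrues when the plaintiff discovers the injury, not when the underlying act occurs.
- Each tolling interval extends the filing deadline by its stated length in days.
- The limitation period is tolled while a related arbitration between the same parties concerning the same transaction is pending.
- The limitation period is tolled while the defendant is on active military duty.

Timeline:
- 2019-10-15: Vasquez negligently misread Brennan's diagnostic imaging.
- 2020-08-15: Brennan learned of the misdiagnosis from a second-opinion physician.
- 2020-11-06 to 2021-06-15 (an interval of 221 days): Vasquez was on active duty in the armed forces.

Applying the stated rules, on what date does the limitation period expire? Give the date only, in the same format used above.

2021-09-24

Accrual is tied to discovery, so the period began on 2020-08-15 rather than on 2019-10-15 when the act occurred.
6 months from 2020-08-15 is 2021-02-15.
Because the defendant's active military service ran from 2020-11-06 to 2021-06-15, the deadline is extended by 221 days to 2021-09-24.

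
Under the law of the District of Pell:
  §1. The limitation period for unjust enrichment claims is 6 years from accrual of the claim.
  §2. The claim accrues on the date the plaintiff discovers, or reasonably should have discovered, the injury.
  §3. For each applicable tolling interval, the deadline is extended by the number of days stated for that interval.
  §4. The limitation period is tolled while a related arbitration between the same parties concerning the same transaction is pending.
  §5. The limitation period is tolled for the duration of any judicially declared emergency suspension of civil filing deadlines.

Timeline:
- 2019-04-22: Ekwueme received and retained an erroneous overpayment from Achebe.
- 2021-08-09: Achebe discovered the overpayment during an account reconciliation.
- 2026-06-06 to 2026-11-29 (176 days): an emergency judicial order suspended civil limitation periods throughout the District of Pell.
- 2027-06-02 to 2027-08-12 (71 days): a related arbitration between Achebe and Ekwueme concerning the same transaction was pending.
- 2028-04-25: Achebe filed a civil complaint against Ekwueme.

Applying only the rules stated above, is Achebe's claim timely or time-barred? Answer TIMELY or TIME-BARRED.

TIME-BARRED

The claim did not accrue until Achebe discovered the injury on 2021-08-09; the 2019-04-22 act date does not start the clock under the stated rule.
6 years from 2021-08-09 is 2027-08-09.
Because the emergency suspension of filing deadlines ran from 2026-06-06 to 2026-11-29, the deadline is extended by 176 days to 2028-02-01.
The pending related arbitration from 2027-06-02 to 2027-08-12 tolled the period for 71 days, extending the deadline to 2028-04-12.
The 2028-04-25 filing falls after the 2028-04-12 deadline; the claim is time-barred.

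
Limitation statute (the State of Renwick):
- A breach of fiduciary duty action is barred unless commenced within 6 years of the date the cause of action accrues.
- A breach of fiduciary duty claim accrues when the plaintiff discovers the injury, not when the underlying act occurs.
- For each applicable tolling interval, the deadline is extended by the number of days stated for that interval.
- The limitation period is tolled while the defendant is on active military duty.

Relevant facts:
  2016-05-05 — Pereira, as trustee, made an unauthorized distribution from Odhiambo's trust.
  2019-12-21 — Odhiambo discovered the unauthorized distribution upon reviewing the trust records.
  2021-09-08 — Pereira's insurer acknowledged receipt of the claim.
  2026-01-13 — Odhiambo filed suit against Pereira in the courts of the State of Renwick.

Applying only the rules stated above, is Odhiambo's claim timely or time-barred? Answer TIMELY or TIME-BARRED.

TIME-BARRED

Under the discovery rule, the claim accrued on 2019-12-21, when Odhiambo discovered the injury — not on the 2016-05-05 date of the underlying act.
The untolled deadline — 6 years after 2019-12-21 — is 2025-12-21.
None of the other events listed affects the running of the period under the stated rules.
Odhiambo filed on 2026-01-13, after the 2025-12-21 deadline, so the action is time-barred.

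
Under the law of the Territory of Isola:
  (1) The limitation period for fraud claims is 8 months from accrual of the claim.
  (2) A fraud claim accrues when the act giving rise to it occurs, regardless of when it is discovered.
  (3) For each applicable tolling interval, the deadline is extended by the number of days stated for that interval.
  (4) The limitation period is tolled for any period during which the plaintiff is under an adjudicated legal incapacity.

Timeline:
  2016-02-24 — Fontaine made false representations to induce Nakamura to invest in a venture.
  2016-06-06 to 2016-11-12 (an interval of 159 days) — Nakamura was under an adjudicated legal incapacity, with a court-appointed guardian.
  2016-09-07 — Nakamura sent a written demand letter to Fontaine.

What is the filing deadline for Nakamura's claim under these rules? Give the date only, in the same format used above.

2017-04-01

The claim accrued on 2016-02-24, the date of the act.
Adding the 8 months base period to 2016-02-24 gives a deadline of 2016-10-24, before any tolling.
The plaintiff's legal incapacity from 2016-06-06 to 2016-11-12 tolled the period for 159 days, extending the deadline to 2017-04-01.
None of the other events listed affects the running of the period under the stated rules.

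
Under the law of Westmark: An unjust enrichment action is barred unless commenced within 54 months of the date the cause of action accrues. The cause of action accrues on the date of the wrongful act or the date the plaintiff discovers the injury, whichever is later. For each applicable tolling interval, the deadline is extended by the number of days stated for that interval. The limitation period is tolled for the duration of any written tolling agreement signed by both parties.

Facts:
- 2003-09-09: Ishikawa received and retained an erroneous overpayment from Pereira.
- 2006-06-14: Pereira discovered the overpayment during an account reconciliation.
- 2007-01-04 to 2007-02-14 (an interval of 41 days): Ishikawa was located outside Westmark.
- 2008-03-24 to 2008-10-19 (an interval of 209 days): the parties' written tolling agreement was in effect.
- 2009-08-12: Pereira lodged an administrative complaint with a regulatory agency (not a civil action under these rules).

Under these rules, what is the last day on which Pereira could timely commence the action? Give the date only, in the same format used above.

2011-07-11

Taking the later of the act (2003-09-09) and discovery (2006-06-14), the claim accrued on 2006-06-14.
Adding the 54 months base period to 2006-06-14 gives a deadline of 2010-12-14, before any tolling.
The period was tolled for 209 days by the written tolling agreement (2008-03-24 to 2008-10-19), pushing the deadline to 2011-07-11.
Although the defendant's absence ran from 2007-01-04 to 2007-02-14, the stated rules do not make that a tolling event, so it is disregarded.
None of the other events listed affects the running of the period under the stated rules.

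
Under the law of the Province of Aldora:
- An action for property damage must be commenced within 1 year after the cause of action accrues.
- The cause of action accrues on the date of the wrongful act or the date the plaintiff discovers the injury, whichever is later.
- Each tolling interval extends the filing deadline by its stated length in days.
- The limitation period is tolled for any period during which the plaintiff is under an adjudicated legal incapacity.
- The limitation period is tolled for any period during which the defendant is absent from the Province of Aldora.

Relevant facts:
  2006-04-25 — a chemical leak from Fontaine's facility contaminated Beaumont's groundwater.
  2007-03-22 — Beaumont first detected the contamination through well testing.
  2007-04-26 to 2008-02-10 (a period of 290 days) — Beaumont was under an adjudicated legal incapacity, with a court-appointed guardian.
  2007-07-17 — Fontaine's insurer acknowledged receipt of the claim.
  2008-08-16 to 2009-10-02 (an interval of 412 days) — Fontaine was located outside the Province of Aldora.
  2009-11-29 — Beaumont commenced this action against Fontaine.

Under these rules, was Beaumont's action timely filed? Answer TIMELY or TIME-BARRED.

TIMELY

Taking the later of the act (2006-04-25) and discovery (2007-03-22), the claim accrued on 2007-03-22.
Adding the 1 year base period to 2007-03-22 gives a deadline of 2008-03-22, before any tolling.
The period was tolled for 290 days by the plaintiff's legal incapacity (2007-04-26 to 2008-02-10), pushing the deadline to 2009-01-06.
The defendant's absence from the jurisdiction from 2008-08-16 to 2009-10-02 tolled the period for 412 days, extending the deadline to 2010-02-22.
The other events in the timeline have no effect on the limitation period under the stated rules.
Beaumont filed on 2009-11-29, before the 2010-02-22 deadline, so the action is timely.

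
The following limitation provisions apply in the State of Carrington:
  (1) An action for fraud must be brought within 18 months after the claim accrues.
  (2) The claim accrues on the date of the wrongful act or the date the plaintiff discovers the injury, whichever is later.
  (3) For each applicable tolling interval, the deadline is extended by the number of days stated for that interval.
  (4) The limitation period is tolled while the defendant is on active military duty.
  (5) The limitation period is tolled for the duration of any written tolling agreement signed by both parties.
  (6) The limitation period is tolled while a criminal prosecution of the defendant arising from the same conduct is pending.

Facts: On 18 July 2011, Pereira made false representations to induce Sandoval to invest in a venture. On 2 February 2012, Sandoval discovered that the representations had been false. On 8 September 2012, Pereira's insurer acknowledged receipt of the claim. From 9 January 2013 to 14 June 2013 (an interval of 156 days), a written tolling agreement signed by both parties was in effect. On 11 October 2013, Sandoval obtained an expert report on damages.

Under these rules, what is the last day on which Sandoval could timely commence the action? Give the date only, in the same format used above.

5 January 2014

Taking the later of the act (18 July 2011) and discovery (2 February 2012), the claim accrued on 2 February 2012.
Adding the 18 months base period to 2 February 2012 gives a deadline of 2 August 2013, before any tolling.
Because the written tolling agreement ran from 9 January 2013 to 14 June 2013, the deadline is extended by 156 days to 5 January 2014.
Nothing else in the chronology tolls or restarts the period.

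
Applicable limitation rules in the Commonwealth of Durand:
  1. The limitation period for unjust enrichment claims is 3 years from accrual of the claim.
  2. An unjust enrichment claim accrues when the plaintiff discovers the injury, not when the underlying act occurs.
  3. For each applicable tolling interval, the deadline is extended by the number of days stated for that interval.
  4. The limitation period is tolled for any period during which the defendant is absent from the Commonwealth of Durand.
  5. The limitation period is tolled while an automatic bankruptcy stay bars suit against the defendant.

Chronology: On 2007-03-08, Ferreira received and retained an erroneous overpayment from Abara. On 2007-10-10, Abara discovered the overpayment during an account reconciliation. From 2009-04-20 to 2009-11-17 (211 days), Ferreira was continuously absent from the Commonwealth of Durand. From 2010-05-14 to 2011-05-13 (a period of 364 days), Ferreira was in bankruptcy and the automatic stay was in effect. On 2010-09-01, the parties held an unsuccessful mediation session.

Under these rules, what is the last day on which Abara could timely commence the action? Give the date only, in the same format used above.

2012-05-07

Accrual is tied to discovery, so the period began on 2007-10-10 rather than on 2007-03-08 when the act occurred.
3 years from 2007-10-10 is 2010-10-10.
The period was tolled for 211 days by the defendant's absence from the jurisdiction (2009-04-20 to 2009-11-17), pushing the deadline to 2011-05-09.
The period was tolled for 364 days by the automatic bankruptcy stay (2010-05-14 to 2011-05-13), pushing the deadline to 2012-05-07.
Nothing else in the chronology tolls or restarts the period.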